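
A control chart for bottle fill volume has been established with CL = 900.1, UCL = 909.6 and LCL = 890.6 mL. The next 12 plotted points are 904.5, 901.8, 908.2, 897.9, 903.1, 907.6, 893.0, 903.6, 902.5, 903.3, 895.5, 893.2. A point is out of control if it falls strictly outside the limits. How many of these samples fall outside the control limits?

0

All 12 points lie within [890.6, 909.6].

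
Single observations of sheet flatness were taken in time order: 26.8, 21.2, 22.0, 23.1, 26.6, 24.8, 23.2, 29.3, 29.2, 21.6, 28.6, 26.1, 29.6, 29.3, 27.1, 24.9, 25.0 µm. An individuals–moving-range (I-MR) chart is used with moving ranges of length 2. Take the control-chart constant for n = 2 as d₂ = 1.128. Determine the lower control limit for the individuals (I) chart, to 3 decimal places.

X̄ = (26.8 + 21.2 + 22.0 + 23.1 + 26.6 + 24.8 + 23.2 + 29.3 + 29.2 + 21.6 + 28.6 + 26.1 + 29.6 + 29.3 + 27.1 + 24.9 + 25.0) / 17 = 25.7882
Moving ranges: 5.6, 0.8, 1.1, 3.5, 1.8, 1.6, 6.1, 0.1, 7.6, 7.0, 2.5, 3.5, 0.3, 2.2, 2.2, 0.1; M̄R̄ = 46.0000 / 16 = 2.8750
LCL = X̄ − 3·M̄R̄/d₂ = 25.7882 − 3 × 2.8750 / 1.128 = 18.1420

18.142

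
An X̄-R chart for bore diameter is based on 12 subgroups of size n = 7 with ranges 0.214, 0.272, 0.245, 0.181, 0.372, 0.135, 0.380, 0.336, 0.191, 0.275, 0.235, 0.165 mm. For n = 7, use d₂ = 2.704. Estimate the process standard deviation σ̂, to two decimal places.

R̄ = (0.214 + 0.272 + 0.245 + 0.181 + 0.372 + 0.135 + 0.380 + 0.336 + 0.191 + 0.275 + 0.235 + 0.165) / 12 = 0.2501
σ̂ = R̄ / d₂ = 0.2501 / 2.704 = 0.0925

0.09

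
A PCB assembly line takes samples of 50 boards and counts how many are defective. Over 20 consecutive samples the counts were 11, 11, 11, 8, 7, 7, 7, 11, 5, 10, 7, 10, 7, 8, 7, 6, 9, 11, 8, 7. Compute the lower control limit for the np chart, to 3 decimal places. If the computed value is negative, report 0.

p̄ = Σdᵢ / (k·n) = 168 / (20 × 50) = 0.16800
LCL = np̄ − 3·√(np̄(1−p̄)) = 8.4000 − 3 × 2.6436 = 0.4691

0.469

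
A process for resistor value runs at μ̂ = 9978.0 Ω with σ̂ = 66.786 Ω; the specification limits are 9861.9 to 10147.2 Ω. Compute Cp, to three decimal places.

Cp = (USL − LSL) / (6σ̂) = (10147.2 − 9861.9) / (6 × 66.786) = 285.3000 / 400.7160 = 0.7120

0.712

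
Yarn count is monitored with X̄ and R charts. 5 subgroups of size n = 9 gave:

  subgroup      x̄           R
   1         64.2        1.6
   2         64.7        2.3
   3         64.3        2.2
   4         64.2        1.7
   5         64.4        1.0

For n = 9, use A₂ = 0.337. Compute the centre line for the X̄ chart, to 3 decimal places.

64.360

X̄̄ = (64.2 + 64.7 + 64.3 + 64.2 + 64.4) / 5 = 321.8000 / 5 = 64.3600
CL = X̄̄ = 64.3600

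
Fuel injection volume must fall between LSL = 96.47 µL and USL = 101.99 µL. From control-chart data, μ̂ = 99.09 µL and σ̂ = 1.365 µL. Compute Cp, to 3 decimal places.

0.674

Cp = (USL − LSL) / (6σ̂) = (101.99 − 96.47) / (6 × 1.365) = 5.5200 / 8.1900 = 0.6740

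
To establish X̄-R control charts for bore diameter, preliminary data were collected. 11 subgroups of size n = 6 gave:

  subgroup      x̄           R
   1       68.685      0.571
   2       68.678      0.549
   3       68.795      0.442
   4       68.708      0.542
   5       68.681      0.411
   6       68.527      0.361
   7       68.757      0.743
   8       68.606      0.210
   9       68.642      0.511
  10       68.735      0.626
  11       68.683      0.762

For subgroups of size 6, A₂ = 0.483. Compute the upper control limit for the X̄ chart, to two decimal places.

68.93

X̄̄ = (68.685 + 68.678 + 68.795 + 68.708 + 68.681 + 68.527 + 68.757 + 68.606 + 68.642 + 68.735 + 68.683) / 11 = 755.4970 / 11 = 68.6815
R̄ = (0.571 + 0.549 + 0.442 + 0.542 + 0.411 + 0.361 + 0.743 + 0.210 + 0.511 + 0.626 + 0.762) / 11 = 5.7280 / 11 = 0.5207
UCL = X̄̄ + A₂·R̄ = 68.6815 + 0.483 × 0.5207 = 68.9331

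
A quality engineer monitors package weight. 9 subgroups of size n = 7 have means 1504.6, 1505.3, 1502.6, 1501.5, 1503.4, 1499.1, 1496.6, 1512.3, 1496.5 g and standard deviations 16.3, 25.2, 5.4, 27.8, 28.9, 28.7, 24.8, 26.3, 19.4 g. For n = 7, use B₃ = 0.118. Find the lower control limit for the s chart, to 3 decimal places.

2.659

s̄ = (16.3 + 25.2 + 5.4 + 27.8 + 28.9 + 28.7 + 24.8 + 26.3 + 19.4) / 9 = 22.5333
LCL_s = B₃·s̄ = 0.118 × 22.5333 = 2.6589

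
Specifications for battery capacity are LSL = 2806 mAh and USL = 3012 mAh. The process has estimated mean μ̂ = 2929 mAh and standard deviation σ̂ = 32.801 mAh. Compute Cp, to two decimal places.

1.05

Cp = (USL − LSL) / (6σ̂) = (3012 − 2806) / (6 × 32.801) = 206.0000 / 196.8060 = 1.0467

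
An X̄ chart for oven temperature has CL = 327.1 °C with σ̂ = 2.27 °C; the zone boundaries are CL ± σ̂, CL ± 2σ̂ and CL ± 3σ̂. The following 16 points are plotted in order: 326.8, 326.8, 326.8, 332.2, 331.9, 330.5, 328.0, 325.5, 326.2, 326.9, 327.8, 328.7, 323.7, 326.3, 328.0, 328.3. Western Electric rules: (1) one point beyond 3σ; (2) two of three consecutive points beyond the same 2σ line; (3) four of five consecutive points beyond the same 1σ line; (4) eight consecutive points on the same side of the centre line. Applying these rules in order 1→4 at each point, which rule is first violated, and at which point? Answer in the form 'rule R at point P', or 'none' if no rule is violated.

rule 2 at point 5

Zone of each point (C = within 1σ̂, B = 1σ̂–2σ̂, A = 2σ̂–3σ̂, * = beyond 3σ̂; sign = side of CL): 1:-C, 2:-C, 3:-C, 4:+A, 5:+A, 6:+B, 7:+C, 8:-C, 9:-C, 10:-C, 11:+C, 12:+C, 13:-B, 14:-C, 15:+C, 16:+C
Rule 2 (two of three consecutive points beyond the same 2σ limit) is satisfied at point 5.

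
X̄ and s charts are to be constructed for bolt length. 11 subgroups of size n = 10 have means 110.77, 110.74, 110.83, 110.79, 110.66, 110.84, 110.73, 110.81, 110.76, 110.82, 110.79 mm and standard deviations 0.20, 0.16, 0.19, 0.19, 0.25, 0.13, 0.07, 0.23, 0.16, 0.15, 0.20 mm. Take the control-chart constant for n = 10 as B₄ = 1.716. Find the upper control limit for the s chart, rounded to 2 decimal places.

s̄ = (0.20 + 0.16 + 0.19 + 0.19 + 0.25 + 0.13 + 0.07 + 0.23 + 0.16 + 0.15 + 0.20) / 11 = 0.1755
UCL_s = B₄·s̄ = 1.716 × 0.1755 = 0.3011

0.30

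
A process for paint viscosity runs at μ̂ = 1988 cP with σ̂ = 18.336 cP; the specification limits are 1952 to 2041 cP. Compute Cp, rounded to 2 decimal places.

0.81

Cp = (USL − LSL) / (6σ̂) = (2041 − 1952) / (6 × 18.336) = 89.0000 / 110.0160 = 0.8090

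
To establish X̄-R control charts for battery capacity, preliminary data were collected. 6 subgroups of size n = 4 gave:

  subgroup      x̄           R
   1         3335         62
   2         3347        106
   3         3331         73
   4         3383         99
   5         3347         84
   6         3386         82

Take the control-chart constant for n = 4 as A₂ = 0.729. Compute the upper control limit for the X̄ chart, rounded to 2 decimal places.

3416.31

X̄̄ = (3335 + 3347 + 3331 + 3383 + 3347 + 3386) / 6 = 20129.0000 / 6 = 3354.8333
R̄ = (62 + 106 + 73 + 99 + 84 + 82) / 6 = 506.0000 / 6 = 84.3333
UCL = X̄̄ + A₂·R̄ = 3354.8333 + 0.729 × 84.3333 = 3416.3123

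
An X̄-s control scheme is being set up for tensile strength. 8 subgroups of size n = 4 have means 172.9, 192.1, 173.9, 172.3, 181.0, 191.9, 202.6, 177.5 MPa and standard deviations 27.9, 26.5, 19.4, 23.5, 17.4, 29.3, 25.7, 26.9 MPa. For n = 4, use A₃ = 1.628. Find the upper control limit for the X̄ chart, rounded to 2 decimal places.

X̄̄ = (172.9 + 192.1 + 173.9 + 172.3 + 181.0 + 191.9 + 202.6 + 177.5) / 8 = 183.0250
s̄ = (27.9 + 26.5 + 19.4 + 23.5 + 17.4 + 29.3 + 25.7 + 26.9) / 8 = 24.5750
UCL = X̄̄ + A₃·s̄ = 183.0250 + 1.628 × 24.5750 = 223.0331

223.03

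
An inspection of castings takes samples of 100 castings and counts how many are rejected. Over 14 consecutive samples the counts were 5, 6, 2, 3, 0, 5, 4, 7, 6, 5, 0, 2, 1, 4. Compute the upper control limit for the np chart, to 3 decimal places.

p̄ = Σdᵢ / (k·n) = 50 / (14 × 100) = 0.03571
UCL = np̄ + 3·√(np̄(1−p̄)) = 3.5714 + 3 × √(3.5714×0.96429) = 3.5714 + 3 × 1.8558 = 9.1387

9.139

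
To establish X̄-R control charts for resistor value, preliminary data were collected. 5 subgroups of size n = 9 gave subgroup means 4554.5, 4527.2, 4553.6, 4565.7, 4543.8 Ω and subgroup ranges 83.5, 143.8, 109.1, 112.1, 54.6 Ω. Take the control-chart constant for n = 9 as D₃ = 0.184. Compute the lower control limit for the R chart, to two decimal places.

R̄ = (83.5 + 143.8 + 109.1 + 112.1 + 54.6) / 5 = 503.1000 / 5 = 100.6200
LCL_R = D₃·R̄ = 0.184 × 100.6200 = 18.5141

18.51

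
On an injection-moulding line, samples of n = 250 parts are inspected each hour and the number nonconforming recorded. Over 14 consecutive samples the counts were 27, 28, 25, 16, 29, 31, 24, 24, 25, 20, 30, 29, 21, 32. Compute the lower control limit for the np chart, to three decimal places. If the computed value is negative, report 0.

p̄ = Σdᵢ / (k·n) = 361 / (14 × 250) = 0.10314
LCL = np̄ − 3·√(np̄(1−p̄)) = 25.7857 − 3 × 4.8090 = 11.3588

11.359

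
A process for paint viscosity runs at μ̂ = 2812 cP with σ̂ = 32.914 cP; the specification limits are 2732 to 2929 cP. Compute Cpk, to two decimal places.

0.81

Cpu = (USL − μ̂) / (3σ̂) = (2929 − 2812) / (3 × 32.914) = 1.1849; Cpl = (μ̂ − LSL) / (3σ̂) = (2812 − 2732) / (3 × 32.914) = 0.8102; Cpk = min(Cpu, Cpl) = 0.8102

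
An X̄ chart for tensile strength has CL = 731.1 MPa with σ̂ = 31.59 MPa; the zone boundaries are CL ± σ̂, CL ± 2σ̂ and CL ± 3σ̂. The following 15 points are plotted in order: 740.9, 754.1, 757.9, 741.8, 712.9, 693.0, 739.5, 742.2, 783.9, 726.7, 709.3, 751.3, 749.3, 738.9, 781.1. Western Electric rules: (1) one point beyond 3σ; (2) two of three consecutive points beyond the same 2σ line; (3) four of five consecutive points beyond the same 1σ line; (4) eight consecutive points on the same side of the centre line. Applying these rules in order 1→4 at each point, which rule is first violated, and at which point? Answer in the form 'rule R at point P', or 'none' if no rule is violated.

none

Zone of each point (C = within 1σ̂, B = 1σ̂–2σ̂, A = 2σ̂–3σ̂, * = beyond 3σ̂; sign = side of CL): 1:+C, 2:+C, 3:+C, 4:+C, 5:-C, 6:-B, 7:+C, 8:+C, 9:+B, 10:-C, 11:-C, 12:+C, 13:+C, 14:+C, 15:+B
No rule fires across all 15 points.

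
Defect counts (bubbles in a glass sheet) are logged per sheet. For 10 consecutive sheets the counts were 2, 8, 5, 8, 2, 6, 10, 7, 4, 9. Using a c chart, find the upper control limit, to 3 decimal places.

c̄ = (2 + 8 + 5 + 8 + 2 + 6 + 10 + 7 + 4 + 9) / 10 = 61 / 10 = 6.1000
UCL = c̄ + 3√c̄ = 6.1000 + 3 × √6.1000 = 6.1000 + 3 × 2.4698 = 13.5095

13.509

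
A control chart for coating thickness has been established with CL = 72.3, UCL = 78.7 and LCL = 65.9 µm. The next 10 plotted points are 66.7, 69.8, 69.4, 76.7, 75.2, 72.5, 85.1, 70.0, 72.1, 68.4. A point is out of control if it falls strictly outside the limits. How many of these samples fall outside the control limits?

Compare each point to [65.9, 78.7]: sample 7 = 85.1 > UCL.

1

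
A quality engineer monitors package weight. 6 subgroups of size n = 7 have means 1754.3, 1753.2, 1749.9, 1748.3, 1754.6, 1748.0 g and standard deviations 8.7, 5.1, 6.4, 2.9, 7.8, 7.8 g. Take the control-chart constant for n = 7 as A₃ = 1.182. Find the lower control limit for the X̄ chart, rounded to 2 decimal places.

1743.76

X̄̄ = (1754.3 + 1753.2 + 1749.9 + 1748.3 + 1754.6 + 1748.0) / 6 = 1751.3833
s̄ = (8.7 + 5.1 + 6.4 + 2.9 + 7.8 + 7.8) / 6 = 6.4500
LCL = X̄̄ − A₃·s̄ = 1751.3833 − 1.182 × 6.4500 = 1743.7594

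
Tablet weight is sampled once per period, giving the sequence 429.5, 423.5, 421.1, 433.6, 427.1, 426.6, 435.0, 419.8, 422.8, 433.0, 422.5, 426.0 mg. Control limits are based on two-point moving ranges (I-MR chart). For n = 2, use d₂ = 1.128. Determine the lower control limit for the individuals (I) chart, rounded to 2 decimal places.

X̄ = (429.5 + 423.5 + 421.1 + 433.6 + 427.1 + 426.6 + 435.0 + 419.8 + 422.8 + 433.0 + 422.5 + 426.0) / 12 = 426.7083
Moving ranges: 6.0, 2.4, 12.5, 6.5, 0.5, 8.4, 15.2, 3.0, 10.2, 10.5, 3.5; M̄R̄ = 78.7000 / 11 = 7.1545
LCL = X̄ − 3·M̄R̄/d₂ = 426.7083 − 3 × 7.1545 / 1.128 = 407.6803

407.68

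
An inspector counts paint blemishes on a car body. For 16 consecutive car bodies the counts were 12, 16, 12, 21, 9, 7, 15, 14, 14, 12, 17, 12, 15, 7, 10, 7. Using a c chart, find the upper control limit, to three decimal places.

c̄ = (12 + 16 + 12 + 21 + 9 + 7 + 15 + 14 + 14 + 12 + 17 + 12 + 15 + 7 + 10 + 7) / 16 = 200 / 16 = 12.5000
UCL = c̄ + 3√c̄ = 12.5000 + 3 × √12.5000 = 12.5000 + 3 × 3.5355 = 23.1066

23.107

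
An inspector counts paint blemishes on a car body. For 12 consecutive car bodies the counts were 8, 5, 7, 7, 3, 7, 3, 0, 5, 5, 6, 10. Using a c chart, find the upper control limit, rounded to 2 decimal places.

c̄ = (8 + 5 + 7 + 7 + 3 + 7 + 3 + 0 + 5 + 5 + 6 + 10) / 12 = 66 / 12 = 5.5000
UCL = c̄ + 3√c̄ = 5.5000 + 3 × √5.5000 = 5.5000 + 3 × 2.3452 = 12.5356

12.54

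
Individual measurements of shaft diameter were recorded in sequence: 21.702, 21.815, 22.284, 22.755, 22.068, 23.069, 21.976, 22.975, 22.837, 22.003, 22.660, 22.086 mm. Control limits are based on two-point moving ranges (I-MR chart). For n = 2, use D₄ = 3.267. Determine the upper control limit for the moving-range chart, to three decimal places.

Moving ranges: 0.113, 0.469, 0.471, 0.687, 1.001, 1.093, 0.999, 0.138, 0.834, 0.657, 0.574; M̄R̄ = 7.0360 / 11 = 0.6396
UCL_MR = D₄·M̄R̄ = 3.267 × 0.6396 = 2.0897

2.090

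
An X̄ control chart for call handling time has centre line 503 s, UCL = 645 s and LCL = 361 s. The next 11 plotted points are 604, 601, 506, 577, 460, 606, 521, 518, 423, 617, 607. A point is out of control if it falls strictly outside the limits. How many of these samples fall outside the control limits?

0

All 11 points lie within [361, 645].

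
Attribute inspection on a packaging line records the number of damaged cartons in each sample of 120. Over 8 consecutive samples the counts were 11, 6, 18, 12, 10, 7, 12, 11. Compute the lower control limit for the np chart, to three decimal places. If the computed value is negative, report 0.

1.441

p̄ = Σdᵢ / (k·n) = 87 / (8 × 120) = 0.09062
LCL = np̄ − 3·√(np̄(1−p̄)) = 10.8750 − 3 × 3.1448 = 1.4407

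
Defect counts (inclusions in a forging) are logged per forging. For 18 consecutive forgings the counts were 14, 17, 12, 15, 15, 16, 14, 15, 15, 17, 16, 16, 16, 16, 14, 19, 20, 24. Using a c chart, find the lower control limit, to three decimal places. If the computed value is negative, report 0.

4.104

c̄ = (14 + 17 + 12 + 15 + 15 + 16 + 14 + 15 + 15 + 17 + 16 + 16 + 16 + 16 + 14 + 19 + 20 + 24) / 18 = 291 / 18 = 16.1667
LCL = c̄ − 3√c̄ = 16.1667 − 3 × 4.0208 = 4.1043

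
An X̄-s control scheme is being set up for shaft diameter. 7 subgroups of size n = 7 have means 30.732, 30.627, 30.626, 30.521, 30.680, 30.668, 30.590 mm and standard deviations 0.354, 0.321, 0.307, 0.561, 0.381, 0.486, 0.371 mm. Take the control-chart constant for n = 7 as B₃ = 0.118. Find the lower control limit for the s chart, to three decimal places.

s̄ = (0.354 + 0.321 + 0.307 + 0.561 + 0.381 + 0.486 + 0.371) / 7 = 0.3973
LCL_s = B₃·s̄ = 0.118 × 0.3973 = 0.0469

0.047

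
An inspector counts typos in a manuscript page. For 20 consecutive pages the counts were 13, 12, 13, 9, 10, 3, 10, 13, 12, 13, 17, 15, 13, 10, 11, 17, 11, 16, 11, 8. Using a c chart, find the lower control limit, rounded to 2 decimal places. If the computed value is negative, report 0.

1.52

c̄ = (13 + 12 + 13 + 9 + 10 + 3 + 10 + 13 + 12 + 13 + 17 + 15 + 13 + 10 + 11 + 17 + 11 + 16 + 11 + 8) / 20 = 237 / 20 = 11.8500
LCL = c̄ − 3√c̄ = 11.8500 − 3 × 3.4424 = 1.5229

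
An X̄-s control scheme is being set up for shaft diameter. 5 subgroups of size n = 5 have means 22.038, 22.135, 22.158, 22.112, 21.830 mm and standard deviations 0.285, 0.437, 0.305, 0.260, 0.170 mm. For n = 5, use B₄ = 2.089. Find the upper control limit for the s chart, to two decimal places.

s̄ = (0.285 + 0.437 + 0.305 + 0.260 + 0.170) / 5 = 0.2914
UCL_s = B₄·s̄ = 2.089 × 0.2914 = 0.6087

0.61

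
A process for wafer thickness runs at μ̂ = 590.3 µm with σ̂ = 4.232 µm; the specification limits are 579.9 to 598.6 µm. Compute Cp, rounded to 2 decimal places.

Cp = (USL − LSL) / (6σ̂) = (598.6 − 579.9) / (6 × 4.232) = 18.7000 / 25.3920 = 0.7365

0.74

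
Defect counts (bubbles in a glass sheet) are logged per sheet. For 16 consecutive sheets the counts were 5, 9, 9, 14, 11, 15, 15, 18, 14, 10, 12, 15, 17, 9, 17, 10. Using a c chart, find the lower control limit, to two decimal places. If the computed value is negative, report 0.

c̄ = (5 + 9 + 9 + 14 + 11 + 15 + 15 + 18 + 14 + 10 + 12 + 15 + 17 + 9 + 17 + 10) / 16 = 200 / 16 = 12.5000
LCL = c̄ − 3√c̄ = 12.5000 − 3 × 3.5355 = 1.8934

1.89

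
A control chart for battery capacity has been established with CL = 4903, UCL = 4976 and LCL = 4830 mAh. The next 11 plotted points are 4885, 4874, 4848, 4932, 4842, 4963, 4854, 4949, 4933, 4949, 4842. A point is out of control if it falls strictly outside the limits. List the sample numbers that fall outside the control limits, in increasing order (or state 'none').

All 11 points lie within [4830, 4976].

none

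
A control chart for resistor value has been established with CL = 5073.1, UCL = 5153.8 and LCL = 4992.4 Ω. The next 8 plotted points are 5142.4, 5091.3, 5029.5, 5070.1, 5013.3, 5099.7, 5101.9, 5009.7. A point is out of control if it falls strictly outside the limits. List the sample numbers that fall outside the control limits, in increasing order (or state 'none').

All 8 points lie within [4992.4, 5153.8].

none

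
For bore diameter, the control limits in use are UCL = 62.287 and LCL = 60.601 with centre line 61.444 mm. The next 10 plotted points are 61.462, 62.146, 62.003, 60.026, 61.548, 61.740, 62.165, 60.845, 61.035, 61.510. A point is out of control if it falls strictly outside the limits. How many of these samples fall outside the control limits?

1

Compare each point to [60.601, 62.287]: sample 4 = 60.026 < LCL.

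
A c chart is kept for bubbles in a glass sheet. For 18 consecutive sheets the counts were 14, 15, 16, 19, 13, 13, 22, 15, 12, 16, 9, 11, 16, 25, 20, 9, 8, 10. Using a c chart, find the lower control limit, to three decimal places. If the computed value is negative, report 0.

c̄ = (14 + 15 + 16 + 19 + 13 + 13 + 22 + 15 + 12 + 16 + 9 + 11 + 16 + 25 + 20 + 9 + 8 + 10) / 18 = 263 / 18 = 14.6111
LCL = c̄ − 3√c̄ = 14.6111 − 3 × 3.8224 = 3.1438

3.144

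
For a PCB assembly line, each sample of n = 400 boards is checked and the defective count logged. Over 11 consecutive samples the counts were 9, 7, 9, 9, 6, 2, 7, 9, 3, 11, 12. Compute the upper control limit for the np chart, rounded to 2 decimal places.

15.85

p̄ = Σdᵢ / (k·n) = 84 / (11 × 400) = 0.01909
UCL = np̄ + 3·√(np̄(1−p̄)) = 7.6364 + 3 × √(7.6364×0.98091) = 7.6364 + 3 × 2.7369 = 15.8470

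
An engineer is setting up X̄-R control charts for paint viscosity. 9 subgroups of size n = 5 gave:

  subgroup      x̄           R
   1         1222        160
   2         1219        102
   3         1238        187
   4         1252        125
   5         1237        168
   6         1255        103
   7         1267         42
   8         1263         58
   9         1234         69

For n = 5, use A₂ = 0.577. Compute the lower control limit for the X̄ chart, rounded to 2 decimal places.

X̄̄ = (1222 + 1219 + 1238 + 1252 + 1237 + 1255 + 1267 + 1263 + 1234) / 9 = 11187.0000 / 9 = 1243.0000
R̄ = (160 + 102 + 187 + 125 + 168 + 103 + 42 + 58 + 69) / 9 = 1014.0000 / 9 = 112.6667
LCL = X̄̄ − A₂·R̄ = 1243.0000 − 0.577 × 112.6667 = 1177.9913

1177.99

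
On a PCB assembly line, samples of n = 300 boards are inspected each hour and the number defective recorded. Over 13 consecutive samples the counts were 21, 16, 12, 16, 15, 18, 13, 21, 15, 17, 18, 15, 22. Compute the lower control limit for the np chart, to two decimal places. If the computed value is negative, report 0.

4.88

p̄ = Σdᵢ / (k·n) = 219 / (13 × 300) = 0.05615
LCL = np̄ − 3·√(np̄(1−p̄)) = 16.8462 − 3 × 3.9875 = 4.8836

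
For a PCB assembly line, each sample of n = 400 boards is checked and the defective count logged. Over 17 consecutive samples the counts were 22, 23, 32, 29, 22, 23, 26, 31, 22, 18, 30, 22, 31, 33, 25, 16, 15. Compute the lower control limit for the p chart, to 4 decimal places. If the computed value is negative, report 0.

0.0257

p̄ = Σdᵢ / (k·n) = 420 / (17 × 400) = 0.06176
LCL = p̄ − 3·√(p̄(1−p̄)/n) = 0.06176 − 3 × 0.01204 = 0.02566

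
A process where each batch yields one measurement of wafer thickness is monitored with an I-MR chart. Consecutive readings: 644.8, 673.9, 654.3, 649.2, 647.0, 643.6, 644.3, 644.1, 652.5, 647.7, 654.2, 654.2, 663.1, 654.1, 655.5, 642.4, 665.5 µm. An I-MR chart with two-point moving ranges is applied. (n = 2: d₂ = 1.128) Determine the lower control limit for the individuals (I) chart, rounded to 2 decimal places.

629.85

X̄ = (644.8 + 673.9 + 654.3 + 649.2 + 647.0 + 643.6 + 644.3 + 644.1 + 652.5 + 647.7 + 654.2 + 654.2 + 663.1 + 654.1 + 655.5 + 642.4 + 665.5) / 17 = 652.3765
Moving ranges: 29.1, 19.6, 5.1, 2.2, 3.4, 0.7, 0.2, 8.4, 4.8, 6.5, 0.0, 8.9, 9.0, 1.4, 13.1, 23.1; M̄R̄ = 135.5000 / 16 = 8.4688
LCL = X̄ − 3·M̄R̄/d₂ = 652.3765 − 3 × 8.4688 / 1.128 = 629.8532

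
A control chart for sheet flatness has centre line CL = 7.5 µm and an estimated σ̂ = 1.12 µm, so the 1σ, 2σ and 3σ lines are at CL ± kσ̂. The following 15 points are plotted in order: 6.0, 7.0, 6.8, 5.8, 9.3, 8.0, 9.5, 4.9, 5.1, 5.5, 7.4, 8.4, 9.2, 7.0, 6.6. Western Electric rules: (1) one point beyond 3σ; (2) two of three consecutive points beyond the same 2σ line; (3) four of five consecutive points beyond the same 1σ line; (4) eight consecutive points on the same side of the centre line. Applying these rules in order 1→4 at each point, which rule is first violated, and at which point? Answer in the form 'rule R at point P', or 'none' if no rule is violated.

Zone of each point (C = within 1σ̂, B = 1σ̂–2σ̂, A = 2σ̂–3σ̂, * = beyond 3σ̂; sign = side of CL): 1:-B, 2:-C, 3:-C, 4:-B, 5:+B, 6:+C, 7:+B, 8:-A, 9:-A, 10:-B, 11:-C, 12:+C, 13:+B, 14:-C, 15:-C
Rule 2 (two of three consecutive points beyond the same 2σ limit) is satisfied at point 9.

rule 2 at point 9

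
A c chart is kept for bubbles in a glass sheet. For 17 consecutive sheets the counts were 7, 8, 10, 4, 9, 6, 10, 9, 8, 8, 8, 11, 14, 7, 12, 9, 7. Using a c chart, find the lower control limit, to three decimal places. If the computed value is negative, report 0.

0.000

c̄ = (7 + 8 + 10 + 4 + 9 + 6 + 10 + 9 + 8 + 8 + 8 + 11 + 14 + 7 + 12 + 9 + 7) / 17 = 147 / 17 = 8.6471
LCL = c̄ − 3√c̄ = 8.6471 − 3 × 2.9406 = -0.1747 → 0 (cannot be negative)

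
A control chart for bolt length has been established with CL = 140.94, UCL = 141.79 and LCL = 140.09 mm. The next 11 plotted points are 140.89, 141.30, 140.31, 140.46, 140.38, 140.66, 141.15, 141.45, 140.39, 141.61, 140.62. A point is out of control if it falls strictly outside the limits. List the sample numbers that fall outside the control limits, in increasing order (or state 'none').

none

All 11 points lie within [140.09, 141.79].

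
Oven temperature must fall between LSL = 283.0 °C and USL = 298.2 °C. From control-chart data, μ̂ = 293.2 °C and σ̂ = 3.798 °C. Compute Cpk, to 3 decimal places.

0.439

Cpu = (USL − μ̂) / (3σ̂) = (298.2 − 293.2) / (3 × 3.798) = 0.4388; Cpl = (μ̂ − LSL) / (3σ̂) = (293.2 − 283.0) / (3 × 3.798) = 0.8952; Cpk = min(Cpu, Cpl) = 0.4388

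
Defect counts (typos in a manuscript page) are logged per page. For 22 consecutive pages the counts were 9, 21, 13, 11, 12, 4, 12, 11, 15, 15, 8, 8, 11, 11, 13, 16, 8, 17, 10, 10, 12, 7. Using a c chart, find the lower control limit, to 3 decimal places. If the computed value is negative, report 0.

c̄ = (9 + 21 + 13 + 11 + 12 + 4 + 12 + 11 + 15 + 15 + 8 + 8 + 11 + 11 + 13 + 16 + 8 + 17 + 10 + 10 + 12 + 7) / 22 = 254 / 22 = 11.5455
LCL = c̄ − 3√c̄ = 11.5455 − 3 × 3.3979 = 1.3519

1.352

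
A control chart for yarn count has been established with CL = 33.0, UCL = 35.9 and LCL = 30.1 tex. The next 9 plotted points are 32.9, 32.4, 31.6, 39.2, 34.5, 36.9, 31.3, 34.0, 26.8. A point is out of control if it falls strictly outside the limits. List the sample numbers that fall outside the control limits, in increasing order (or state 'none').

4, 6, 9

Compare each point to [30.1, 35.9]: sample 4 = 39.2 > UCL; sample 6 = 36.9 > UCL; sample 9 = 26.8 < LCL.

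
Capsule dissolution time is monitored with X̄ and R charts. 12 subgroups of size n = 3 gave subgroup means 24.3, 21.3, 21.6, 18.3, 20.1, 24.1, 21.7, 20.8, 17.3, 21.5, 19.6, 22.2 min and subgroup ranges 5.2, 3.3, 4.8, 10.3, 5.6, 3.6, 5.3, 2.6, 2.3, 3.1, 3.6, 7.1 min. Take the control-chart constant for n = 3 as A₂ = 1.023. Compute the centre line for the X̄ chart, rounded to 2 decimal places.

21.07

X̄̄ = (24.3 + 21.3 + 21.6 + 18.3 + 20.1 + 24.1 + 21.7 + 20.8 + 17.3 + 21.5 + 19.6 + 22.2) / 12 = 252.8000 / 12 = 21.0667
CL = X̄̄ = 21.0667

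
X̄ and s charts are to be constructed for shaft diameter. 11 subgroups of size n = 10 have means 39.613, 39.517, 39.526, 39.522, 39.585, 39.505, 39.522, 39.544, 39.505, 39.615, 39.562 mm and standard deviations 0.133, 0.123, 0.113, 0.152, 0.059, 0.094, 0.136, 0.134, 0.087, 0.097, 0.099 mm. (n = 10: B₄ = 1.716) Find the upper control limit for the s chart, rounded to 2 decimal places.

s̄ = (0.133 + 0.123 + 0.113 + 0.152 + 0.059 + 0.094 + 0.136 + 0.134 + 0.087 + 0.097 + 0.099) / 11 = 0.1115
UCL_s = B₄·s̄ = 1.716 × 0.1115 = 0.1914

0.19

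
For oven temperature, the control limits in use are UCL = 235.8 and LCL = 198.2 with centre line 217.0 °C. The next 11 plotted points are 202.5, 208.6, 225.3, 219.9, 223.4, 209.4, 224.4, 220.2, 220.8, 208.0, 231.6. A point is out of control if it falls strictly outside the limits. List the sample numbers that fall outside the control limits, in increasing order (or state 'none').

none

All 11 points lie within [198.2, 235.8].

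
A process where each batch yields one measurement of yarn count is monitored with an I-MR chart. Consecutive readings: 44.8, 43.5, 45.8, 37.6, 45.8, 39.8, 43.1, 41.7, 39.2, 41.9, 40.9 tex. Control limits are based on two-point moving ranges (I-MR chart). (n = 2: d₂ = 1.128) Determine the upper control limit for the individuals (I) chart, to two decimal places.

52.00

X̄ = (44.8 + 43.5 + 45.8 + 37.6 + 45.8 + 39.8 + 43.1 + 41.7 + 39.2 + 41.9 + 40.9) / 11 = 42.1909
Moving ranges: 1.3, 2.3, 8.2, 8.2, 6.0, 3.3, 1.4, 2.5, 2.7, 1.0; M̄R̄ = 36.9000 / 10 = 3.6900
UCL = X̄ + 3·M̄R̄/d₂ = 42.1909 + 3 × 3.6900 / 1.128 = 52.0047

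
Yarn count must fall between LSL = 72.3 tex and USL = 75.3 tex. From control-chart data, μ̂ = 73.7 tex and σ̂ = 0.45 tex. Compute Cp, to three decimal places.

Cp = (USL − LSL) / (6σ̂) = (75.3 − 72.3) / (6 × 0.45) = 3.0000 / 2.7000 = 1.1111

1.111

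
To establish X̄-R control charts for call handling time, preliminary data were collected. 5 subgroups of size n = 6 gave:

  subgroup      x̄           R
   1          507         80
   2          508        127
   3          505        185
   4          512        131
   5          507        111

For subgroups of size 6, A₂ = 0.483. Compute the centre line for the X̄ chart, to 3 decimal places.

507.800

X̄̄ = (507 + 508 + 505 + 512 + 507) / 5 = 2539.0000 / 5 = 507.8000
CL = X̄̄ = 507.8000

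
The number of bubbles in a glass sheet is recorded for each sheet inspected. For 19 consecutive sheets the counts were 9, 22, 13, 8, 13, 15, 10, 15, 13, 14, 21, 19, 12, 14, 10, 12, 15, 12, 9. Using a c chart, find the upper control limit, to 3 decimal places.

c̄ = (9 + 22 + 13 + 8 + 13 + 15 + 10 + 15 + 13 + 14 + 21 + 19 + 12 + 14 + 10 + 12 + 15 + 12 + 9) / 19 = 256 / 19 = 13.4737
UCL = c̄ + 3√c̄ = 13.4737 + 3 × √13.4737 = 13.4737 + 3 × 3.6707 = 24.4856

24.486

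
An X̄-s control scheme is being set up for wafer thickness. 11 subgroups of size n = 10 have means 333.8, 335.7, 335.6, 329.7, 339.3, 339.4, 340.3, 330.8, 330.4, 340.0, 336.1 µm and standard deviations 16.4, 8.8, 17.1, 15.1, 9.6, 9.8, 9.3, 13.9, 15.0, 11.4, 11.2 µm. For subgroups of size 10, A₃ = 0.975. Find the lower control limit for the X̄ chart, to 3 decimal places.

323.358

X̄̄ = (333.8 + 335.7 + 335.6 + 329.7 + 339.3 + 339.4 + 340.3 + 330.8 + 330.4 + 340.0 + 336.1) / 11 = 335.5545
s̄ = (16.4 + 8.8 + 17.1 + 15.1 + 9.6 + 9.8 + 9.3 + 13.9 + 15.0 + 11.4 + 11.2) / 11 = 12.5091
LCL = X̄̄ − A₃·s̄ = 335.5545 − 0.975 × 12.5091 = 323.3582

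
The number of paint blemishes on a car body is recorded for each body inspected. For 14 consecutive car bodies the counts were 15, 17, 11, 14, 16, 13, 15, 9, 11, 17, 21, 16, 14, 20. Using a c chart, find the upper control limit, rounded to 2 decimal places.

c̄ = (15 + 17 + 11 + 14 + 16 + 13 + 15 + 9 + 11 + 17 + 21 + 16 + 14 + 20) / 14 = 209 / 14 = 14.9286
UCL = c̄ + 3√c̄ = 14.9286 + 3 × √14.9286 = 14.9286 + 3 × 3.8638 = 26.5198

26.52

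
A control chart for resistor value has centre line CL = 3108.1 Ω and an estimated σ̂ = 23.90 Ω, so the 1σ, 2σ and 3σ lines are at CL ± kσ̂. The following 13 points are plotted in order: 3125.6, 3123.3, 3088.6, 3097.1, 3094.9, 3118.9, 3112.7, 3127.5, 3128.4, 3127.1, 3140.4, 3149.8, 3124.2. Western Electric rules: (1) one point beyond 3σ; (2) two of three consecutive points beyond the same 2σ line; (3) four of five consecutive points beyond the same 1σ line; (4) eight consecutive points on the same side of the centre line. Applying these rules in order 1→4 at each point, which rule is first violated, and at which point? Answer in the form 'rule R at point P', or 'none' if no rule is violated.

rule 4 at point 13

Zone of each point (C = within 1σ̂, B = 1σ̂–2σ̂, A = 2σ̂–3σ̂, * = beyond 3σ̂; sign = side of CL): 1:+C, 2:+C, 3:-C, 4:-C, 5:-C, 6:+C, 7:+C, 8:+C, 9:+C, 10:+C, 11:+B, 12:+B, 13:+C
Rule 4 (eight consecutive points on the same side of the centre line) is satisfied at point 13.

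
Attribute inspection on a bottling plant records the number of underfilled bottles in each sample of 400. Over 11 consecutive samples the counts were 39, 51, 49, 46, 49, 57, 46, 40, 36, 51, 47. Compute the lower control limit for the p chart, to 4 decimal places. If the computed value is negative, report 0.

0.0681

p̄ = Σdᵢ / (k·n) = 511 / (11 × 400) = 0.11614
LCL = p̄ − 3·√(p̄(1−p̄)/n) = 0.11614 − 3 × 0.01602 = 0.06808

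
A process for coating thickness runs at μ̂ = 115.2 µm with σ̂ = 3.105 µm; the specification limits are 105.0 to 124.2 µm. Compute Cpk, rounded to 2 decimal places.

Cpu = (USL − μ̂) / (3σ̂) = (124.2 − 115.2) / (3 × 3.105) = 0.9662; Cpl = (μ̂ − LSL) / (3σ̂) = (115.2 − 105.0) / (3 × 3.105) = 1.0950; Cpk = min(Cpu, Cpl) = 0.9662

0.97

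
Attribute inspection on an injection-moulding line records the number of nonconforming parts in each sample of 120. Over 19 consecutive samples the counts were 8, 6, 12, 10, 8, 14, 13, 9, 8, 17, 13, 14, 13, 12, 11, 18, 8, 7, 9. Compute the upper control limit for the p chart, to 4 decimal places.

0.1713

p̄ = Σdᵢ / (k·n) = 210 / (19 × 120) = 0.09211
UCL = p̄ + 3·√(p̄(1−p̄)/n) = 0.09211 + 3 × √(0.09211×0.90789/120) = 0.09211 + 3 × 0.02640 = 0.17130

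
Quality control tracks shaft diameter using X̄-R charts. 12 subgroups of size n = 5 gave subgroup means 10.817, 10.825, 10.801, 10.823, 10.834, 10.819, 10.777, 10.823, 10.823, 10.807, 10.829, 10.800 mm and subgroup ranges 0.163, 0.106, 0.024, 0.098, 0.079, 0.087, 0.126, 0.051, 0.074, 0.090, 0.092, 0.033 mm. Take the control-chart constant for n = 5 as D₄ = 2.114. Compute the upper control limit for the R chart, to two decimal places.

R̄ = (0.163 + 0.106 + 0.024 + 0.098 + 0.079 + 0.087 + 0.126 + 0.051 + 0.074 + 0.090 + 0.092 + 0.033) / 12 = 1.0230 / 12 = 0.0852
UCL_R = D₄·R̄ = 2.114 × 0.0852 = 0.1802

0.18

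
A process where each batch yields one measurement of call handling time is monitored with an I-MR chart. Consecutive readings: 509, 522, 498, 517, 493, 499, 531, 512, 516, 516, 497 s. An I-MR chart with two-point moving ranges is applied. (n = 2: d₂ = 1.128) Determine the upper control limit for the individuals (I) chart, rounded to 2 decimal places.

552.55

X̄ = (509 + 522 + 498 + 517 + 493 + 499 + 531 + 512 + 516 + 516 + 497) / 11 = 510.0000
Moving ranges: 13, 24, 19, 24, 6, 32, 19, 4, 0, 19; M̄R̄ = 160.0000 / 10 = 16.0000
UCL = X̄ + 3·M̄R̄/d₂ = 510.0000 + 3 × 16.0000 / 1.128 = 552.5532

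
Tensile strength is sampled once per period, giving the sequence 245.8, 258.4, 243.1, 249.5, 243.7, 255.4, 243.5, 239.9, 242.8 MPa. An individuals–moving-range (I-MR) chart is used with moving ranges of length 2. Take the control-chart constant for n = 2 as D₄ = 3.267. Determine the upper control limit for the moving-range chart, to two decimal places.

28.67

Moving ranges: 12.6, 15.3, 6.4, 5.8, 11.7, 11.9, 3.6, 2.9; M̄R̄ = 70.2000 / 8 = 8.7750
UCL_MR = D₄·M̄R̄ = 3.267 × 8.7750 = 28.6679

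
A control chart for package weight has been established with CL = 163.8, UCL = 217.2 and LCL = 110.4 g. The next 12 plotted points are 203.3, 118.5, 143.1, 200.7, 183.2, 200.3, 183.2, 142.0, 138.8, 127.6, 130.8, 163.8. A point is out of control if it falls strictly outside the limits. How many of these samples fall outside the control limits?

All 12 points lie within [110.4, 217.2].

0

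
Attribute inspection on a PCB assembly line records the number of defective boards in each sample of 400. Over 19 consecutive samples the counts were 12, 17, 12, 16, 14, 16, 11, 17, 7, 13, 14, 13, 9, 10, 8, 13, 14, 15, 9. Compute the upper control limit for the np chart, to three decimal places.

23.124

p̄ = Σdᵢ / (k·n) = 240 / (19 × 400) = 0.03158
UCL = np̄ + 3·√(np̄(1−p̄)) = 12.6316 + 3 × √(12.6316×0.96842) = 12.6316 + 3 × 3.4975 = 23.1242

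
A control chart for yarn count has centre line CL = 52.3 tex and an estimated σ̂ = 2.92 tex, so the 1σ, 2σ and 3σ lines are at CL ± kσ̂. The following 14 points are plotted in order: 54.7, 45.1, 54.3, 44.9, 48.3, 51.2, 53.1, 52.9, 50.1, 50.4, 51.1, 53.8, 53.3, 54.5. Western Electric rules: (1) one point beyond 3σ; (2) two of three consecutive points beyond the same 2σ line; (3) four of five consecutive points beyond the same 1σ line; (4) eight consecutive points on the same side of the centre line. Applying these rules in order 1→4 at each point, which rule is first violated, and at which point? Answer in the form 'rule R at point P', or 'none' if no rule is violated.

Zone of each point (C = within 1σ̂, B = 1σ̂–2σ̂, A = 2σ̂–3σ̂, * = beyond 3σ̂; sign = side of CL): 1:+C, 2:-A, 3:+C, 4:-A, 5:-B, 6:-C, 7:+C, 8:+C, 9:-C, 10:-C, 11:-C, 12:+C, 13:+C, 14:+C
Rule 2 (two of three consecutive points beyond the same 2σ limit) is satisfied at point 4.

rule 2 at point 4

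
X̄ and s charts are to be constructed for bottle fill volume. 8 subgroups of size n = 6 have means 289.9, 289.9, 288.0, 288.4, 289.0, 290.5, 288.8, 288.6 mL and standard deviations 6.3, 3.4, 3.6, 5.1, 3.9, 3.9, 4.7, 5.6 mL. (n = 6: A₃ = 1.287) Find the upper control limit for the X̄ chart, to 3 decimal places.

295.009

X̄̄ = (289.9 + 289.9 + 288.0 + 288.4 + 289.0 + 290.5 + 288.8 + 288.6) / 8 = 289.1375
s̄ = (6.3 + 3.4 + 3.6 + 5.1 + 3.9 + 3.9 + 4.7 + 5.6) / 8 = 4.5625
UCL = X̄̄ + A₃·s̄ = 289.1375 + 1.287 × 4.5625 = 295.0094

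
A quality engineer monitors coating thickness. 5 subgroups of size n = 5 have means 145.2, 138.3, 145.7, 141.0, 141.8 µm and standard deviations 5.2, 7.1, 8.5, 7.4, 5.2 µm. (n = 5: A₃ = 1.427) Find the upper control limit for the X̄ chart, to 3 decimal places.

151.932

X̄̄ = (145.2 + 138.3 + 145.7 + 141.0 + 141.8) / 5 = 142.4000
s̄ = (5.2 + 7.1 + 8.5 + 7.4 + 5.2) / 5 = 6.6800
UCL = X̄̄ + A₃·s̄ = 142.4000 + 1.427 × 6.6800 = 151.9324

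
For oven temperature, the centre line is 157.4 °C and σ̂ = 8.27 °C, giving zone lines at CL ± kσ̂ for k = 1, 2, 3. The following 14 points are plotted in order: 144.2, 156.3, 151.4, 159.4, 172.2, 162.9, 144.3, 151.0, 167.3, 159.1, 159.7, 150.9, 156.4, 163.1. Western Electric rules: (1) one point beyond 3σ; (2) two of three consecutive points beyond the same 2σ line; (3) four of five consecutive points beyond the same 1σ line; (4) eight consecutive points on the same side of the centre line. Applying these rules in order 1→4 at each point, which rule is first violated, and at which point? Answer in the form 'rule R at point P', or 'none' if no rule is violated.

Zone of each point (C = within 1σ̂, B = 1σ̂–2σ̂, A = 2σ̂–3σ̂, * = beyond 3σ̂; sign = side of CL): 1:-B, 2:-C, 3:-C, 4:+C, 5:+B, 6:+C, 7:-B, 8:-C, 9:+B, 10:+C, 11:+C, 12:-C, 13:-C, 14:+C
No rule fires across all 14 points.

none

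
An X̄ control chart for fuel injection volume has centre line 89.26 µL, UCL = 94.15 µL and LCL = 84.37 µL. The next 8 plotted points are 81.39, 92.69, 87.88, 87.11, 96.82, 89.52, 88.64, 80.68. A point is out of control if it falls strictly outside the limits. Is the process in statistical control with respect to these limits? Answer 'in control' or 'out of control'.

out of control

Compare each point to [84.37, 94.15]: sample 1 = 81.39 < LCL; sample 5 = 96.82 > UCL; sample 8 = 80.68 < LCL.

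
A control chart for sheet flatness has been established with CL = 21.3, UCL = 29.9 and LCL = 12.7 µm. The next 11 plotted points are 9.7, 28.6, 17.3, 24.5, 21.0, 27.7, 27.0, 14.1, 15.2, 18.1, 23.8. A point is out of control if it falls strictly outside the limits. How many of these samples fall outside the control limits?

1

Compare each point to [12.7, 29.9]: sample 1 = 9.7 < LCL.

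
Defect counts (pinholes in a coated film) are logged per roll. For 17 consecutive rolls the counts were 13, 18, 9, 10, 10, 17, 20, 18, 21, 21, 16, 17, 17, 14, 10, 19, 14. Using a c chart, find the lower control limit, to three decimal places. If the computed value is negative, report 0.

3.707

c̄ = (13 + 18 + 9 + 10 + 10 + 17 + 20 + 18 + 21 + 21 + 16 + 17 + 17 + 14 + 10 + 19 + 14) / 17 = 264 / 17 = 15.5294
LCL = c̄ − 3√c̄ = 15.5294 − 3 × 3.9407 = 3.7072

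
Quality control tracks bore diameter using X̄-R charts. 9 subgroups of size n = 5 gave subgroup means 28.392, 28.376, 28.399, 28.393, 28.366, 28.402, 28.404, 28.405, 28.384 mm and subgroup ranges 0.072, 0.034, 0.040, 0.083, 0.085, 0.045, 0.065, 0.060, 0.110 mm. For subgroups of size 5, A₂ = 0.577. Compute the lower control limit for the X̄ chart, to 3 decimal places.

28.353

X̄̄ = (28.392 + 28.376 + 28.399 + 28.393 + 28.366 + 28.402 + 28.404 + 28.405 + 28.384) / 9 = 255.5210 / 9 = 28.3912
R̄ = (0.072 + 0.034 + 0.040 + 0.083 + 0.085 + 0.045 + 0.065 + 0.060 + 0.110) / 9 = 0.5940 / 9 = 0.0660
LCL = X̄̄ − A₂·R̄ = 28.3912 − 0.577 × 0.0660 = 28.3531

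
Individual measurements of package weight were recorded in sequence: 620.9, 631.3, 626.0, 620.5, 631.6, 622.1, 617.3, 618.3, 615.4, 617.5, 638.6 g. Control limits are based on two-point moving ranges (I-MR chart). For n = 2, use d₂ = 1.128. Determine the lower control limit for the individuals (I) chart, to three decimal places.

X̄ = (620.9 + 631.3 + 626.0 + 620.5 + 631.6 + 622.1 + 617.3 + 618.3 + 615.4 + 617.5 + 638.6) / 11 = 623.5909
Moving ranges: 10.4, 5.3, 5.5, 11.1, 9.5, 4.8, 1.0, 2.9, 2.1, 21.1; M̄R̄ = 73.7000 / 10 = 7.3700
LCL = X̄ − 3·M̄R̄/d₂ = 623.5909 − 3 × 7.3700 / 1.128 = 603.9898

603.990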